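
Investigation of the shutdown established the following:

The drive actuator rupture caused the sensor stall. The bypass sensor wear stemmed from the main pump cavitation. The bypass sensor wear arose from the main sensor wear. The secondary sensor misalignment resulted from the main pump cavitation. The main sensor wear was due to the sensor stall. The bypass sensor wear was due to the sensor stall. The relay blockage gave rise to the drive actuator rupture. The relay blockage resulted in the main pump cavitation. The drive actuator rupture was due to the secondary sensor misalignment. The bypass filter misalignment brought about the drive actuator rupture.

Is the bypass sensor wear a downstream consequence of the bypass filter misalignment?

Yes

There is a causal chain: the bypass filter misalignment → the drive actuator rupture → the sensor stall → the bypass sensor wear.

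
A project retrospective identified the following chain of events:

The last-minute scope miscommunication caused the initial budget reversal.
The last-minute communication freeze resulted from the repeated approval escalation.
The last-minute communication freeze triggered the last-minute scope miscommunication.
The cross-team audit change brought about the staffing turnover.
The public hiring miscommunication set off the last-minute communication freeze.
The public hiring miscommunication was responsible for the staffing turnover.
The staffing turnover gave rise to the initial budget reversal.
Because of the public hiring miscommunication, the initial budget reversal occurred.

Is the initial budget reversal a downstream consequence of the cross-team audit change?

Yes

There is a causal chain: the cross-team audit change → the staffing turnover → the initial budget reversal.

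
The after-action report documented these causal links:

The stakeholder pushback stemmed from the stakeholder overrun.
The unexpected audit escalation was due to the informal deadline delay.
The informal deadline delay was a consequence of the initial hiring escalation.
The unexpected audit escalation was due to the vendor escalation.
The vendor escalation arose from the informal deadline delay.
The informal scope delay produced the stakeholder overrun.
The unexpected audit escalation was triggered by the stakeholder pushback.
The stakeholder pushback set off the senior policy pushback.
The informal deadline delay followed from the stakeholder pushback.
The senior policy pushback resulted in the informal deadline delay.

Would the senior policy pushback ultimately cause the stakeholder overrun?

No

The senior policy pushback leads to the informal deadline delay, the vendor escalation, the unexpected audit escalation; the stakeholder overrun is not among them.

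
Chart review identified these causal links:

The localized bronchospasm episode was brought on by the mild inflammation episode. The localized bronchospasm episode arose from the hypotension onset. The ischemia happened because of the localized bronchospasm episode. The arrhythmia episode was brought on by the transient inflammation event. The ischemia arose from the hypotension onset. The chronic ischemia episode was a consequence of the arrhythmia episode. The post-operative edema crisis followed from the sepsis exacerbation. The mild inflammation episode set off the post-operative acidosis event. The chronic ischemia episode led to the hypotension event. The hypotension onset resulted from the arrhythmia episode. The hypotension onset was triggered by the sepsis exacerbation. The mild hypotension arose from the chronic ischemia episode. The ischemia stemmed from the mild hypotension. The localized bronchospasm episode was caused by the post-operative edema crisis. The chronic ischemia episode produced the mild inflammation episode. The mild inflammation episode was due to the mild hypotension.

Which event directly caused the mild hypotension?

the chronic ischemia episode

Upstream contributors include the transient inflammation event, the arrhythmia episode, but only the chronic ischemia episode feeds directly into the mild hypotension.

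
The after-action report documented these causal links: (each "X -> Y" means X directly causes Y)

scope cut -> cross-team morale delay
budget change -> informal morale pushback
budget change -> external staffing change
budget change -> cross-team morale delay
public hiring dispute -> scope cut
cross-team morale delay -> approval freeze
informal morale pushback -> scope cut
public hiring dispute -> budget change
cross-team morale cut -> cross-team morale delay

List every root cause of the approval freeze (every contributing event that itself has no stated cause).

the cross-team morale cut, the public hiring dispute

Tracing upstream from the approval freeze: the approval freeze ← the cross-team morale delay ← the budget change ← the public hiring dispute.
A separate upstream branch: the approval freeze ← the cross-team morale delay ← the cross-team morale cut.
Each of those chain origins has no stated cause.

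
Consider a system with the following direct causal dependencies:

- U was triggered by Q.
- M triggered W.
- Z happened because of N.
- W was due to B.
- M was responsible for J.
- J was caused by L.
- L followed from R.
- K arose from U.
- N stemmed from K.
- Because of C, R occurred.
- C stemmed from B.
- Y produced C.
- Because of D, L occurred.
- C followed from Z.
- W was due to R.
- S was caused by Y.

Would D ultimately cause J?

There is a causal chain: D → L → J.

Yes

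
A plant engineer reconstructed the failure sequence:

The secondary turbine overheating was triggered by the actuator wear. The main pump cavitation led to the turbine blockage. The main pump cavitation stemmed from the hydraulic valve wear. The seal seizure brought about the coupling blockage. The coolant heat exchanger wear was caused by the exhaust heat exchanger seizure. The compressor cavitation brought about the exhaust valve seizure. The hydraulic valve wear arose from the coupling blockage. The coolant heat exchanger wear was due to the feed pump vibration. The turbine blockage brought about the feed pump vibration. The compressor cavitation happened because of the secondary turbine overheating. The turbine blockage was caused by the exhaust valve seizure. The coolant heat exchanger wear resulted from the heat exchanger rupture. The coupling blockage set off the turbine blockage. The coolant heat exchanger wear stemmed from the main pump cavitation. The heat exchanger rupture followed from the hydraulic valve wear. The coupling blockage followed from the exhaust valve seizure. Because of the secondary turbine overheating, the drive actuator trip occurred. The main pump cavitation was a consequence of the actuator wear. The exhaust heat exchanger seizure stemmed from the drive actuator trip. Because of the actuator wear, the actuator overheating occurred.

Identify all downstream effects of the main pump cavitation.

the coolant heat exchanger wear, the feed pump vibration, the turbine blockage

Direct effects: the turbine blockage, the coolant heat exchanger wear.
2 steps out: the feed pump vibration.
Not reachable from it: the actuator wear, the secondary turbine overheating, the compressor cavitation, the actuator overheating, the exhaust valve seizure, the seal seizure, the drive actuator trip, the coupling blockage, the hydraulic valve wear, the heat exchanger rupture, the exhaust heat exchanger seizure.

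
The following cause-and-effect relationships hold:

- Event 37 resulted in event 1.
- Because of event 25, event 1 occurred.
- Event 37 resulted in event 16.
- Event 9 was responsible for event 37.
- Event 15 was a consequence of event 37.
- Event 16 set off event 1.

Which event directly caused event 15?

event 37

Upstream contributors include event 9, but only event 37 feeds directly into event 15.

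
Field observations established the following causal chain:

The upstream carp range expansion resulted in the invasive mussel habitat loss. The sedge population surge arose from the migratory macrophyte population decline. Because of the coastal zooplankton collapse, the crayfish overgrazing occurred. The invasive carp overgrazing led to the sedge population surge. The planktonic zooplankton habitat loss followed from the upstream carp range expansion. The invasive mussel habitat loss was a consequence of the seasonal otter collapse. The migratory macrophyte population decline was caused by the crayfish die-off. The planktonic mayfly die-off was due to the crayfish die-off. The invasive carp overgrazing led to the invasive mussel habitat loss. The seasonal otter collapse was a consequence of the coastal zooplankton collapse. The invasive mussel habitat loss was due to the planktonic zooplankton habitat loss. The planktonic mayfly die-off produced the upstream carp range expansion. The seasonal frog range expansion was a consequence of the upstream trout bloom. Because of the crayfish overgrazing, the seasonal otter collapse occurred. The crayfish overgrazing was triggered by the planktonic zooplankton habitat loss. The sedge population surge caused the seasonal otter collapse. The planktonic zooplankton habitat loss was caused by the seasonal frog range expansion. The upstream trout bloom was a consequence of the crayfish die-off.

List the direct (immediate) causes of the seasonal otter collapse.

the coastal zooplankton collapse, the crayfish overgrazing, the sedge population surge

Upstream contributors include the crayfish die-off, the migratory macrophyte population decline, the planktonic mayfly die-off, the upstream carp range expansion, the upstream trout bloom, the seasonal frog range expansion, the planktonic zooplankton habitat loss, the invasive carp overgrazing, but only the coastal zooplankton collapse, the crayfish overgrazing, the sedge population surge feed directly into the seasonal otter collapse.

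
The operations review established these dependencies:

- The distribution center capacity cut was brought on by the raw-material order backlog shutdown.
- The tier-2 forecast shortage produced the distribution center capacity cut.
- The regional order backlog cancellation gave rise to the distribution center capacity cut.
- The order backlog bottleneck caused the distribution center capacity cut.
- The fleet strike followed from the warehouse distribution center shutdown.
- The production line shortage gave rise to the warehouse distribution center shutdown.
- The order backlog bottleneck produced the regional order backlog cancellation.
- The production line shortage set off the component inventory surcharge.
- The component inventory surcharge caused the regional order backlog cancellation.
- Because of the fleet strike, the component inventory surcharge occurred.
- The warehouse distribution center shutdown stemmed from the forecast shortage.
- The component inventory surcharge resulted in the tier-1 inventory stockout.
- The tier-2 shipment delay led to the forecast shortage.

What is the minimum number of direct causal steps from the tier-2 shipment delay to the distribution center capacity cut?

6

Shortest chain: the tier-2 shipment delay → the forecast shortage → the warehouse distribution center shutdown → the fleet strike → the component inventory surcharge → the regional order backlog cancellation → the distribution center capacity cut.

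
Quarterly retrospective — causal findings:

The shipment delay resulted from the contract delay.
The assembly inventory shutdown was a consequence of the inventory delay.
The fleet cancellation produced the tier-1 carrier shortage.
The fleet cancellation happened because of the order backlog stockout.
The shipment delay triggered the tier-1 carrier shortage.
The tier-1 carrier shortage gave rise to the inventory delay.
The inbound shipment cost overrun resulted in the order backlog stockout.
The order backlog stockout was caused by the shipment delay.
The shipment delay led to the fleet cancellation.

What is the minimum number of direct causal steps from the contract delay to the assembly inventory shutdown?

4

Shortest chain: the contract delay → the shipment delay → the tier-1 carrier shortage → the inventory delay → the assembly inventory shutdown.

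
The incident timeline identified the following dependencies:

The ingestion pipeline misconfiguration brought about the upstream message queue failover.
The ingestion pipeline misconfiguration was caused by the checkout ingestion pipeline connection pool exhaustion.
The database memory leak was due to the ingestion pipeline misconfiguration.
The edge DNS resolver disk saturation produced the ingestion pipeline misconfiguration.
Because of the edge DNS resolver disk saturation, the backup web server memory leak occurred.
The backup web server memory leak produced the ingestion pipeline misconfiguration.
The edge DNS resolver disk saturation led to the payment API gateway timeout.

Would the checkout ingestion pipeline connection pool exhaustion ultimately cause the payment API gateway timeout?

No

The checkout ingestion pipeline connection pool exhaustion leads to the ingestion pipeline misconfiguration, the upstream message queue failover, the database memory leak; the payment API gateway timeout is not among them.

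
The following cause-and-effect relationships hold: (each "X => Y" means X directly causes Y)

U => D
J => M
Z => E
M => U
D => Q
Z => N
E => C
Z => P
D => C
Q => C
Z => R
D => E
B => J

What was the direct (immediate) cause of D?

Upstream contributors include B, J, M, but only U feeds directly into D.

U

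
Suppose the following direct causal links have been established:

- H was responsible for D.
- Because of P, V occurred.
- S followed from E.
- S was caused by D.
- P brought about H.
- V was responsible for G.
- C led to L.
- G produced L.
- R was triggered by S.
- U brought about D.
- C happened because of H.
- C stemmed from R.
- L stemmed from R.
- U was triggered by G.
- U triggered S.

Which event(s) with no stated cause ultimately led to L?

E, P

Tracing upstream from L: L ← G ← V ← P.
A separate upstream branch: L ← R ← S ← E.
Each of those chain origins has no stated cause.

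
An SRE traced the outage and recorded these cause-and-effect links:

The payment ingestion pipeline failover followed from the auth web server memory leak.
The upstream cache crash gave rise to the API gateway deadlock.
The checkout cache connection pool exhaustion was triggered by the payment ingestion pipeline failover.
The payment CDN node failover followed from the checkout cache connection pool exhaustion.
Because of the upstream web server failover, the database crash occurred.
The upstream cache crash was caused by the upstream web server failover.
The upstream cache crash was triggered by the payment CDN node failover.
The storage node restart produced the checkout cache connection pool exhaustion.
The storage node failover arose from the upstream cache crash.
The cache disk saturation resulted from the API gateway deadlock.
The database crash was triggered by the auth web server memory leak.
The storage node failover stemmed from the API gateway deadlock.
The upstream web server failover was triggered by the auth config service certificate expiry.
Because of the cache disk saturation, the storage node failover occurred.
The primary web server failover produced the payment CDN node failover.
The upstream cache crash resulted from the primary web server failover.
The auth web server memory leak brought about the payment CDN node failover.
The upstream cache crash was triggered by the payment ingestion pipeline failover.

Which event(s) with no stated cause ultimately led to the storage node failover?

Tracing upstream from the storage node failover: the storage node failover ← the upstream cache crash ← the upstream web server failover ← the auth config service certificate expiry.
A separate upstream branch: the storage node failover ← the upstream cache crash ← the payment CDN node failover ← the checkout cache connection pool exhaustion ← the storage node restart.
A separate upstream branch: the storage node failover ← the upstream cache crash ← the payment ingestion pipeline failover ← the auth web server memory leak.
A separate upstream branch: the storage node failover ← the upstream cache crash ← the primary web server failover.
Each of those chain origins has no stated cause.

the auth config service certificate expiry, the auth web server memory leak, the primary web server failover, the storage node restart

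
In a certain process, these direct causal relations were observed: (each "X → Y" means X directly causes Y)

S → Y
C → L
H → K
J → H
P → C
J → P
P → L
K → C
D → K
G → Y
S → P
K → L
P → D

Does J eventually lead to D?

There is a causal chain: J → P → D.

Yes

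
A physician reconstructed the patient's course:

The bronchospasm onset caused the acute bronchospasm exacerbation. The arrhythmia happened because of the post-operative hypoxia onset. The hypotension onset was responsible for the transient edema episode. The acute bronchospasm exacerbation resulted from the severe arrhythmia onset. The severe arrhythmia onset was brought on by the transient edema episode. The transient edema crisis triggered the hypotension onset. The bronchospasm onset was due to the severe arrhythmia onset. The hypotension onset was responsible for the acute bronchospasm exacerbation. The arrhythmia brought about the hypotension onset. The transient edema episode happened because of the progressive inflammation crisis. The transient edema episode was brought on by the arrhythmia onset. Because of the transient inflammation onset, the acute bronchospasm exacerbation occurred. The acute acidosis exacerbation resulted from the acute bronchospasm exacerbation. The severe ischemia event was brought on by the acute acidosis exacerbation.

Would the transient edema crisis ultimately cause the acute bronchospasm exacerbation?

There is a causal chain: the transient edema crisis → the hypotension onset → the acute bronchospasm exacerbation.

Yes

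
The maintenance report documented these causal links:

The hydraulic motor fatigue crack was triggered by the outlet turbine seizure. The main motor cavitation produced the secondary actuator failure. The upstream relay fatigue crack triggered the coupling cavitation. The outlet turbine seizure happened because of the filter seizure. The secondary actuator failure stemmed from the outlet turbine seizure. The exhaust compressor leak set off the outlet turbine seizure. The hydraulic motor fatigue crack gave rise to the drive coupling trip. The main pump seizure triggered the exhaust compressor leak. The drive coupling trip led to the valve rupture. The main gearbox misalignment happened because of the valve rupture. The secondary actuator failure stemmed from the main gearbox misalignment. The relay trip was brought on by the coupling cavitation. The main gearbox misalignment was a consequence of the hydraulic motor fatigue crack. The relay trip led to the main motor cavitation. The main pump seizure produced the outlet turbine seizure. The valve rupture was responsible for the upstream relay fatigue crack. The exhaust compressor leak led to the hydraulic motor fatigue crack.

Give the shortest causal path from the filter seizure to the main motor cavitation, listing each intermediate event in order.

the filter seizure → the outlet turbine seizure
the outlet turbine seizure → the hydraulic motor fatigue crack
the hydraulic motor fatigue crack → the drive coupling trip
the drive coupling trip → the valve rupture
the valve rupture → the upstream relay fatigue crack
the upstream relay fatigue crack → the coupling cavitation
the coupling cavitation → the relay trip
the relay trip → the main motor cavitation
Length: 8 steps.

the filter seizure → the outlet turbine seizure → the hydraulic motor fatigue crack → the drive coupling trip → the valve rupture → the upstream relay fatigue crack → the coupling cavitation → the relay trip → the main motor cavitation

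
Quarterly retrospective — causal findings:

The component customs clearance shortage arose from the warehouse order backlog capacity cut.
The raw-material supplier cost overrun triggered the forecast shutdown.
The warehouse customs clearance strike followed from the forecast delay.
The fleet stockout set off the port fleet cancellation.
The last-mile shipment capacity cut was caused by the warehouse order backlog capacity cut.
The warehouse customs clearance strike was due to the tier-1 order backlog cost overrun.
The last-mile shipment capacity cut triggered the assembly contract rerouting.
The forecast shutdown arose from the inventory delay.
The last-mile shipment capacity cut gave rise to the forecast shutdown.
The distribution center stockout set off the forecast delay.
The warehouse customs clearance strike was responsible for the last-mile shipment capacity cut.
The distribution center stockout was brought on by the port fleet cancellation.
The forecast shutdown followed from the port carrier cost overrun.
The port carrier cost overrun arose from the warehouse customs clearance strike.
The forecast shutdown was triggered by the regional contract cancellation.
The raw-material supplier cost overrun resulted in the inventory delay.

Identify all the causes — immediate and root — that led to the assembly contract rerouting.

Immediate cause of the assembly contract rerouting: the last-mile shipment capacity cut.
Further upstream: the fleet stockout, the port fleet cancellation, the warehouse order backlog capacity cut, the distribution center stockout, the forecast delay, the tier-1 order backlog cost overrun, the warehouse customs clearance strike.

the distribution center stockout, the fleet stockout, the forecast delay, the last-mile shipment capacity cut, the port fleet cancellation, the tier-1 order backlog cost overrun, the warehouse customs clearance strike, the warehouse order backlog capacity cut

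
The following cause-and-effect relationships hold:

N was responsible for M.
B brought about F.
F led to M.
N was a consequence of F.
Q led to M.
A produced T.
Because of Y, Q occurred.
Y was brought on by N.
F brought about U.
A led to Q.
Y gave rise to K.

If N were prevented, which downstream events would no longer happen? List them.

Downstream of N: Y, K, Q, M.
Of those, still caused via another path: Q, M.
The remainder have no surviving cause.

K, Y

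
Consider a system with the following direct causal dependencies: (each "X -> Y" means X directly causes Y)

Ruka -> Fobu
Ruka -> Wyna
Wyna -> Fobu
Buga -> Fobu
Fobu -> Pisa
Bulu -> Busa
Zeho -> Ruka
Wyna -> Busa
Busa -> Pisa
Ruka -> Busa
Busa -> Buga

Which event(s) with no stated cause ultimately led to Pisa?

Bulu, Zeho

Tracing upstream from Pisa: Pisa ← Busa ← Ruka ← Zeho.
A separate upstream branch: Pisa ← Busa ← Bulu.
Each of those chain origins has no stated cause.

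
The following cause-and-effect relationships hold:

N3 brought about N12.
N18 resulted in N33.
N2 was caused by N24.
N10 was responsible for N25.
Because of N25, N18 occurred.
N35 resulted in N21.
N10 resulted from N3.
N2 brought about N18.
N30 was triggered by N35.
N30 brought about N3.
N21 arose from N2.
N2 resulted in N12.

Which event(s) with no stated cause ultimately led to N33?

Tracing upstream from N33: N33 ← N18 ← N2 ← N24.
A separate upstream branch: N33 ← N18 ← N25 ← N10 ← N3 ← N30 ← N35.
Each of those chain origins has no stated cause.

N24, N35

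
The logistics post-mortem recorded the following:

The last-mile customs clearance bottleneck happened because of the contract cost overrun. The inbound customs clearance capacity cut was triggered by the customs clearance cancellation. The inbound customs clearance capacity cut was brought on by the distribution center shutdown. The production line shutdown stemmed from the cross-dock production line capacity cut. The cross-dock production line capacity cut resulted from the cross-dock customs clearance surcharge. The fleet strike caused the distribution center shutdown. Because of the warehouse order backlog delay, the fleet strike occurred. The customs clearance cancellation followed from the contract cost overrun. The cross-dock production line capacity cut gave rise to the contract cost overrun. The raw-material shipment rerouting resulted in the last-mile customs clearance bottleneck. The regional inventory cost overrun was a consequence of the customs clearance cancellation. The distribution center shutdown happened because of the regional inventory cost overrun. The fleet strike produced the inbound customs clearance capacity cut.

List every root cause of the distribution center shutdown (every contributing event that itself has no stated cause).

the cross-dock customs clearance surcharge, the warehouse order backlog delay

Tracing upstream from the distribution center shutdown: the distribution center shutdown ← the regional inventory cost overrun ← the customs clearance cancellation ← the contract cost overrun ← the cross-dock production line capacity cut ← the cross-dock customs clearance surcharge.
A separate upstream branch: the distribution center shutdown ← the fleet strike ← the warehouse order backlog delay.
Each of those chain origins has no stated cause.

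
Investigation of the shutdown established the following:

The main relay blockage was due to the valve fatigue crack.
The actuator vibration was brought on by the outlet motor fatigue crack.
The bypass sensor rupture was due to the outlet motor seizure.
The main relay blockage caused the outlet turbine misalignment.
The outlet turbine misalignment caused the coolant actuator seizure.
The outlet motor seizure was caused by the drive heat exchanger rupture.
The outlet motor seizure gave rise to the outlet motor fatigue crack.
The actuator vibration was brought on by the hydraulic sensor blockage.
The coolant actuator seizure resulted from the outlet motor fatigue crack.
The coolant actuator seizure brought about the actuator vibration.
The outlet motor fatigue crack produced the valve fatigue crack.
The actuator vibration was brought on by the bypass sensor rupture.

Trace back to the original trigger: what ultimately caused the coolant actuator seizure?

the drive heat exchanger rupture

Tracing upstream from the coolant actuator seizure: the coolant actuator seizure ← the outlet motor fatigue crack ← the outlet motor seizure ← the drive heat exchanger rupture.
The drive heat exchanger rupture has no stated cause, so it is the root.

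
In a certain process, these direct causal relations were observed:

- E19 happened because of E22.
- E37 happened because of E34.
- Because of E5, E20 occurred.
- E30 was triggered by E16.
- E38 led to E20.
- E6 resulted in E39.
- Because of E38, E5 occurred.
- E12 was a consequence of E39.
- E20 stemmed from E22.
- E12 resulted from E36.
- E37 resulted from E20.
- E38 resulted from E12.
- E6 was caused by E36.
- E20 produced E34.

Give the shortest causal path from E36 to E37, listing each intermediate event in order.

E36 → E12
E12 → E38
E38 → E20
E20 → E37
Length: 4 steps.

E36 → E12 → E38 → E20 → E37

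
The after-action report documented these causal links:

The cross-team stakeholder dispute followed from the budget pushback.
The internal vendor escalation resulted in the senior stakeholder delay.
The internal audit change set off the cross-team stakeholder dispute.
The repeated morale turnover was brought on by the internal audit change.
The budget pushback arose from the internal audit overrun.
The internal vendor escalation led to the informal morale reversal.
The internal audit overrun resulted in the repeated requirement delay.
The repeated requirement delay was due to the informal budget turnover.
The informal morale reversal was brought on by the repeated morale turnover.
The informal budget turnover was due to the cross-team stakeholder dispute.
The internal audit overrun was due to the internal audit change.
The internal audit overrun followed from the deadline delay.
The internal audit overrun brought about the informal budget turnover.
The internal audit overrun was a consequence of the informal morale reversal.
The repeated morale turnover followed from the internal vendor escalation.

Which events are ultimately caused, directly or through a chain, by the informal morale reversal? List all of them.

Direct effects: the internal audit overrun.
2 steps out: the budget pushback, the informal budget turnover, the repeated requirement delay.
3 steps out: the cross-team stakeholder dispute.
Not reachable from it: the internal audit change, the internal vendor escalation, the senior stakeholder delay, the deadline delay, the repeated morale turnover.

the budget pushback, the cross-team stakeholder dispute, the informal budget turnover, the internal audit overrun, the repeated requirement delay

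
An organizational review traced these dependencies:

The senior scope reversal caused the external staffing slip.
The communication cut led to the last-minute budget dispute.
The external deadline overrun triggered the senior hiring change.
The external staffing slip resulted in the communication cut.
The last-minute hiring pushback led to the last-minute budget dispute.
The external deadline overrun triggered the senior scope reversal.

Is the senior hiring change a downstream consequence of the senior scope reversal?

No

The senior scope reversal leads to the external staffing slip, the communication cut, the last-minute budget dispute; the senior hiring change is not among them.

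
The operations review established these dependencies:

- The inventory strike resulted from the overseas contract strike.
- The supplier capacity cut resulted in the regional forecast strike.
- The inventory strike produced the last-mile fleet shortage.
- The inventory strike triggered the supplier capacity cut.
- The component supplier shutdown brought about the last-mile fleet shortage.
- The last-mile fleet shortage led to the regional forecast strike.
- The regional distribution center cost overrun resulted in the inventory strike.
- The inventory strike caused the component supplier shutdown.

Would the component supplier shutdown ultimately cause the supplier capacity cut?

No

The component supplier shutdown leads to the last-mile fleet shortage, the regional forecast strike; the supplier capacity cut is not among them.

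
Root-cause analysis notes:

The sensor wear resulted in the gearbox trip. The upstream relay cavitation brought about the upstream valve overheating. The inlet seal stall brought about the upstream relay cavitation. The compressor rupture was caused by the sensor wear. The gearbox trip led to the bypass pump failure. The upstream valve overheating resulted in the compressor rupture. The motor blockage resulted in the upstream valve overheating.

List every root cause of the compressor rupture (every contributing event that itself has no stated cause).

the inlet seal stall, the motor blockage, the sensor wear

Tracing upstream from the compressor rupture: the compressor rupture ← the sensor wear.
A separate upstream branch: the compressor rupture ← the upstream valve overheating ← the upstream relay cavitation ← the inlet seal stall.
A separate upstream branch: the compressor rupture ← the upstream valve overheating ← the motor blockage.
Each of those chain origins has no stated cause.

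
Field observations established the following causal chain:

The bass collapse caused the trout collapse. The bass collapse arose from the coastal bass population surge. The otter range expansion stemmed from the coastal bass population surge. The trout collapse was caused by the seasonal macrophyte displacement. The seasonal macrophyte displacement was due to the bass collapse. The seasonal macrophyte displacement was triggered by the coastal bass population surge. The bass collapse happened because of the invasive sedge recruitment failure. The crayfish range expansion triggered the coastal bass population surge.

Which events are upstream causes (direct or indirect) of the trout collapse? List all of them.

the bass collapse, the coastal bass population surge, the crayfish range expansion, the invasive sedge recruitment failure, the seasonal macrophyte displacement

Immediate causes of the trout collapse: the bass collapse, the seasonal macrophyte displacement.
Further upstream: the crayfish range expansion, the coastal bass population surge, the invasive sedge recruitment failure.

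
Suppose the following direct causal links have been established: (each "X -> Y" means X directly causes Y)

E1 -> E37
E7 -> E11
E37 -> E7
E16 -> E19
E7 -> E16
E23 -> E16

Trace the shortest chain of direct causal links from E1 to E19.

E1 → E37
E37 → E7
E7 → E16
E16 → E19
Length: 4 steps.

E1 → E37 → E7 → E16 → E19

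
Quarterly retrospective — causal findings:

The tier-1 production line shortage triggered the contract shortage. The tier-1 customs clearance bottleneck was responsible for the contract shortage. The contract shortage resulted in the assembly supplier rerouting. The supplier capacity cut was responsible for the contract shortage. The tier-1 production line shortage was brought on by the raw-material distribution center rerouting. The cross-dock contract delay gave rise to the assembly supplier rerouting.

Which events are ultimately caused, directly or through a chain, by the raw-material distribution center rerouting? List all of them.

the assembly supplier rerouting, the contract shortage, the tier-1 production line shortage

Direct effects: the tier-1 production line shortage.
2 steps out: the contract shortage.
3 steps out: the assembly supplier rerouting.
Not reachable from it: the supplier capacity cut, the tier-1 customs clearance bottleneck, the cross-dock contract delay.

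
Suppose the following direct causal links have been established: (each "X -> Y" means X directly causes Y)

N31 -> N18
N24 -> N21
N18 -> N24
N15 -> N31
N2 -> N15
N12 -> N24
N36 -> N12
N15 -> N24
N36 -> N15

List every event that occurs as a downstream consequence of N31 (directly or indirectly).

Direct effects: N18.
2 steps out: N24.
3 steps out: N21.
Not reachable from it: N2, N36, N15, N12.

N18, N21, N24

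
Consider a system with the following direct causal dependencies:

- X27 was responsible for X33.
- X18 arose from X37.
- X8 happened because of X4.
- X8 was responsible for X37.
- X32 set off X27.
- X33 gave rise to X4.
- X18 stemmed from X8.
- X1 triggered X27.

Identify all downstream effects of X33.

Direct effects: X4.
2 steps out: X8.
3 steps out: X37, X18.
Not reachable from it: X1, X27, X32.

X18, X37, X4, X8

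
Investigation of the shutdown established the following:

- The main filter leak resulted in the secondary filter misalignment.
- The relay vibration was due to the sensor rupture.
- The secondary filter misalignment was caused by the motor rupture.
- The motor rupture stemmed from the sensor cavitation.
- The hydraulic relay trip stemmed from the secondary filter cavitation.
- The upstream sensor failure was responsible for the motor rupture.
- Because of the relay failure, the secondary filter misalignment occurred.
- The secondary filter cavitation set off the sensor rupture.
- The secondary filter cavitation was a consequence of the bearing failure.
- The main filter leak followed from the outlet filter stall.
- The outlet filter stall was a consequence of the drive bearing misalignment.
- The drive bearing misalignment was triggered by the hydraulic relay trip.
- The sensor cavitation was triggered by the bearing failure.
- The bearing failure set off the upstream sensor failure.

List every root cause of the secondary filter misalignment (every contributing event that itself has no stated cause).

Tracing upstream from the secondary filter misalignment: the secondary filter misalignment ← the motor rupture ← the upstream sensor failure ← the bearing failure.
A separate upstream branch: the secondary filter misalignment ← the relay failure.
Each of those chain origins has no stated cause.

the bearing failure, the relay failure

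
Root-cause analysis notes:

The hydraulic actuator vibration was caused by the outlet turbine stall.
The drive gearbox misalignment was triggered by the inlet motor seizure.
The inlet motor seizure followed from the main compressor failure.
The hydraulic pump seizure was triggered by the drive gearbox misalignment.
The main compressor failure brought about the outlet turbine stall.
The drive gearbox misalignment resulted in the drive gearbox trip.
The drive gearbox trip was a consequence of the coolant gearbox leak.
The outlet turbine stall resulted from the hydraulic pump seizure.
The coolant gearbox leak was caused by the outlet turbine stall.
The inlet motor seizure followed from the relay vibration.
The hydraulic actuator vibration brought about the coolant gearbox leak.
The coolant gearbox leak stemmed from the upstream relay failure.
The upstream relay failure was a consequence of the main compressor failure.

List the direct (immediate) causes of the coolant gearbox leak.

the hydraulic actuator vibration, the outlet turbine stall, the upstream relay failure

Upstream contributors include the main compressor failure, the relay vibration, the inlet motor seizure, the drive gearbox misalignment, the hydraulic pump seizure, but only the hydraulic actuator vibration, the outlet turbine stall, the upstream relay failure feed directly into the coolant gearbox leak.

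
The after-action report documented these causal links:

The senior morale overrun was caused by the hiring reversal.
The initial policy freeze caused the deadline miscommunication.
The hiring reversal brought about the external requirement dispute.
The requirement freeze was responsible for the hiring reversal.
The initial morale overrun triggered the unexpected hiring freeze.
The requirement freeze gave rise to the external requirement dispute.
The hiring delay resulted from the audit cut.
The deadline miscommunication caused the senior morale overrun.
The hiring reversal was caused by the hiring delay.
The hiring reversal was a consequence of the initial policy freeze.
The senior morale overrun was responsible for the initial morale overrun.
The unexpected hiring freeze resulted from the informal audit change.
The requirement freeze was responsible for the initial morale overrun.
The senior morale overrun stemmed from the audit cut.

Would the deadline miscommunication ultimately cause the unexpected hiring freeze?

Yes

There is a causal chain: the deadline miscommunication → the senior morale overrun → the initial morale overrun → the unexpected hiring freeze.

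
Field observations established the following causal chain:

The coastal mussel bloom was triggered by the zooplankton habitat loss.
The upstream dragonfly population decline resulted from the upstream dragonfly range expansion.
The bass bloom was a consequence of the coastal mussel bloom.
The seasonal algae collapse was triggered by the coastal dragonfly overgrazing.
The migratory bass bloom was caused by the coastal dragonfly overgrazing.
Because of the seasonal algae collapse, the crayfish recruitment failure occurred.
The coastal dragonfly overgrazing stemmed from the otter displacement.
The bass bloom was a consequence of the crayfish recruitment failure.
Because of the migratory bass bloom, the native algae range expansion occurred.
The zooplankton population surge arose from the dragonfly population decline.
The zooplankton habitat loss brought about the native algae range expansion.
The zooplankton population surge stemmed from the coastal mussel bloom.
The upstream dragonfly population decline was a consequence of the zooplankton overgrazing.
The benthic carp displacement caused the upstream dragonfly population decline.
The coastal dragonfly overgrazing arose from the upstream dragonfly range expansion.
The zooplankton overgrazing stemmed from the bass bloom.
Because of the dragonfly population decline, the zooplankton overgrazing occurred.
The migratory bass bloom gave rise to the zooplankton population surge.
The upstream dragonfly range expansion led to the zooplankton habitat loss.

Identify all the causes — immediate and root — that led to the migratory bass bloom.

the coastal dragonfly overgrazing, the otter displacement, the upstream dragonfly range expansion

Immediate cause of the migratory bass bloom: the coastal dragonfly overgrazing.
Further upstream: the upstream dragonfly range expansion, the otter displacement.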